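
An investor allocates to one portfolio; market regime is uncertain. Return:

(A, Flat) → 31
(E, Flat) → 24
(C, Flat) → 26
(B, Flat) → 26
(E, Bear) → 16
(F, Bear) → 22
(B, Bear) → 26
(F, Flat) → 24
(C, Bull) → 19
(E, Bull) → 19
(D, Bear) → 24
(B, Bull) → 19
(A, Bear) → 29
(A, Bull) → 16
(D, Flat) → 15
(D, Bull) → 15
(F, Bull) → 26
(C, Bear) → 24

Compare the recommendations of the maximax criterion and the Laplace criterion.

maximax → A; laplace → A (agree)

Row maxima: A=31, B=26, C=26, D=24, E=24, F=26
Best best-case = 31 → A.
Row averages: A=76/3, B=71/3, C=23, D=18, E=59/3, F=24
Highest average = 76/3 → A.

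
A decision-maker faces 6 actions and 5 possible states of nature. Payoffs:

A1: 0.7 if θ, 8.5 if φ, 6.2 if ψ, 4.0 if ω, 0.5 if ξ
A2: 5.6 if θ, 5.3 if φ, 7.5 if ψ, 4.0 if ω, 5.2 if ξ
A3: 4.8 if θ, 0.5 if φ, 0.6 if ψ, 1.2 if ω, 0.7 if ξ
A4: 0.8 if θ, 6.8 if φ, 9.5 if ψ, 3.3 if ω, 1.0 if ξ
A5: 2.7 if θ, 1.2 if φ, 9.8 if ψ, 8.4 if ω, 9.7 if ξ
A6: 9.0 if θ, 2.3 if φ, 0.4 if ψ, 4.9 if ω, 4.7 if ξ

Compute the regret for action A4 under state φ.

1.7

Best payoff under φ is 8.5.
Regret = 8.5 − 6.8 = 1.7.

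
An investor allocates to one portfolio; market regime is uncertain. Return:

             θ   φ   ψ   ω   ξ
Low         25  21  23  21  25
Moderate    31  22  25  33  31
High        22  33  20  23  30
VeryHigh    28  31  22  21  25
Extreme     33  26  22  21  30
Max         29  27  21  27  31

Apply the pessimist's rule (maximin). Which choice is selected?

Row minima: Low=21, Moderate=22, High=20, VeryHigh=21, Extreme=21, Max=21
Best worst-case = 22 → Moderate.

Moderate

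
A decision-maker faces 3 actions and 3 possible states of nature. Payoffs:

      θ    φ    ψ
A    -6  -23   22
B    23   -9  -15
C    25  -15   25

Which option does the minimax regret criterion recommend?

Column bests: θ=25, φ=-9, ψ=25.
A regrets: 31, 14, 3 → max 31
B regrets: 2, 0, 40 → max 40
C regrets: 0, 6, 0 → max 6
Smallest max regret = 6 → C.

C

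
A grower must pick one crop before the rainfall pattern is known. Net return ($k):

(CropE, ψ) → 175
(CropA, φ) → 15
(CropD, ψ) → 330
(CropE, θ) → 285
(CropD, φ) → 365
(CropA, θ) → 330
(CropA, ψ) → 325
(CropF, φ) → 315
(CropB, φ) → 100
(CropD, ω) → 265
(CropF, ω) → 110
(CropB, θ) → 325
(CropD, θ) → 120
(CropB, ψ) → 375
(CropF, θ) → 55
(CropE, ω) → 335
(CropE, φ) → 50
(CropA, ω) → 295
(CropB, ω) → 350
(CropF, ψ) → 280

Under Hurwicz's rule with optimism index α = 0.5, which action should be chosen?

CropD

CropE: 0.5·335 + 0.5·50 = 192.5
CropD: 0.5·365 + 0.5·120 = 242.5
CropF: 0.5·315 + 0.5·55 = 185
CropA: 0.5·330 + 0.5·15 = 172.5
CropB: 0.5·375 + 0.5·100 = 237.5
Highest Hurwicz score = 242.5 → CropD.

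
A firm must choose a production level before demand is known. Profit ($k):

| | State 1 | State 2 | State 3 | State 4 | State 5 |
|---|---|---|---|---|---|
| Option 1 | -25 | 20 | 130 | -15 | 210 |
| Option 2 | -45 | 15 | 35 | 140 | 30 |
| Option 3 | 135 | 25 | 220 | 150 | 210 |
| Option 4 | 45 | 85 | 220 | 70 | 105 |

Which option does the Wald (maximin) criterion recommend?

Row minima: Option 1=-25, Option 2=-45, Option 3=25, Option 4=45
Best worst-case = 45 → Option 4.

Option 4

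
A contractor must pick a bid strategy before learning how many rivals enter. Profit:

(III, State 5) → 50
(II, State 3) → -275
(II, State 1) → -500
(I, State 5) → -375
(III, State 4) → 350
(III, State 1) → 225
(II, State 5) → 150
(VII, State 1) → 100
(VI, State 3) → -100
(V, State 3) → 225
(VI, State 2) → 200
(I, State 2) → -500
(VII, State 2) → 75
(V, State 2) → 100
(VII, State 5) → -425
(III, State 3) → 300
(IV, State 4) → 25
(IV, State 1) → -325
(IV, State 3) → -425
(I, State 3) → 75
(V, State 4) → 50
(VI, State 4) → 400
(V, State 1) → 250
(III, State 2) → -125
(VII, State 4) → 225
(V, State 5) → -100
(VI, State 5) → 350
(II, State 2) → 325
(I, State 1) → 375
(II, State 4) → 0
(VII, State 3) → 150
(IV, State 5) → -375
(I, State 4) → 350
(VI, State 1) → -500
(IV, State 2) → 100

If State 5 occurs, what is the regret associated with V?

450

Best payoff under State 5 is 350.
Regret = 350 − (-100) = 450.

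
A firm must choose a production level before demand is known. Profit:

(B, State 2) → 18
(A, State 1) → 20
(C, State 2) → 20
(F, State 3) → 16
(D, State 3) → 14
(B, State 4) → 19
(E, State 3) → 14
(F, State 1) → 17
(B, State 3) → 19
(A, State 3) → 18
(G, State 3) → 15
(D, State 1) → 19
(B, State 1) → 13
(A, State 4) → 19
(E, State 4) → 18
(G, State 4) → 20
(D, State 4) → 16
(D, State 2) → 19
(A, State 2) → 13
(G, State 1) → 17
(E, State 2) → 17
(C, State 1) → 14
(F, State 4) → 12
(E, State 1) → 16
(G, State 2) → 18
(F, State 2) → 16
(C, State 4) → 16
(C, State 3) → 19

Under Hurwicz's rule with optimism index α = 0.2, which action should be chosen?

A: 0.2·20 + 0.8·13 = 14.4
B: 0.2·19 + 0.8·13 = 14.2
C: 0.2·20 + 0.8·14 = 15.2
D: 0.2·19 + 0.8·14 = 15
E: 0.2·18 + 0.8·14 = 14.8
F: 0.2·17 + 0.8·12 = 13
G: 0.2·20 + 0.8·15 = 16
Highest Hurwicz score = 16 → G.

G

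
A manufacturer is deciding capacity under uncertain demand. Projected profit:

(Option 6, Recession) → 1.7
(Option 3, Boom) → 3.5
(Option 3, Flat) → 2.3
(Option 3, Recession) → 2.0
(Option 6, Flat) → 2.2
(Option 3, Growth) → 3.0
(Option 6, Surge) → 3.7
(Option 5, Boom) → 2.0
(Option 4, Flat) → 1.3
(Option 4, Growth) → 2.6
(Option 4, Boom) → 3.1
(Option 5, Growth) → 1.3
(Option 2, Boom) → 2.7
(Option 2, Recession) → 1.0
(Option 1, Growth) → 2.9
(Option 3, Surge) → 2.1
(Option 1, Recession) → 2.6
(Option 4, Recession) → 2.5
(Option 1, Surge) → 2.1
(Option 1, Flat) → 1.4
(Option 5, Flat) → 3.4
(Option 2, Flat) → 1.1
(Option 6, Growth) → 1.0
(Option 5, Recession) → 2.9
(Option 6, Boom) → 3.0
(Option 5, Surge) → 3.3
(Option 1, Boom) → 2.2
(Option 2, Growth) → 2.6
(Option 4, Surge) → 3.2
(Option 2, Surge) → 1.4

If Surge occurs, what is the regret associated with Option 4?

Best payoff under Surge is 3.7.
Regret = 3.7 − 3.2 = 0.5.

0.5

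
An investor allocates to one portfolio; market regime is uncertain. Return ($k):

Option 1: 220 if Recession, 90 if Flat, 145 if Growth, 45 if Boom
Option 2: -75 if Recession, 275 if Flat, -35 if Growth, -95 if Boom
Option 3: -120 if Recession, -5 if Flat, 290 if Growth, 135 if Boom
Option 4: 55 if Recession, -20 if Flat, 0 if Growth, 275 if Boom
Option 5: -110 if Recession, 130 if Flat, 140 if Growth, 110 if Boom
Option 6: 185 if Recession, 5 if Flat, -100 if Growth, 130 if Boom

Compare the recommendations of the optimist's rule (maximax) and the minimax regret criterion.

Row maxima: Option 1=220, Option 2=275, Option 3=290, Option 4=275, Option 5=140, Option 6=185
Best best-case = 290 → Option 3.
Column bests: Recession=220, Flat=275, Growth=290, Boom=275.
Option 1 regrets: 0, 185, 145, 230 → max 230
Option 2 regrets: 295, 0, 325, 370 → max 370
Option 3 regrets: 340, 280, 0, 140 → max 340
Option 4 regrets: 165, 295, 290, 0 → max 295
Option 5 regrets: 330, 145, 150, 165 → max 330
Option 6 regrets: 35, 270, 390, 145 → max 390
Smallest max regret = 230 → Option 1.

maximax → Option 3; minimax regret → Option 1 (disagree)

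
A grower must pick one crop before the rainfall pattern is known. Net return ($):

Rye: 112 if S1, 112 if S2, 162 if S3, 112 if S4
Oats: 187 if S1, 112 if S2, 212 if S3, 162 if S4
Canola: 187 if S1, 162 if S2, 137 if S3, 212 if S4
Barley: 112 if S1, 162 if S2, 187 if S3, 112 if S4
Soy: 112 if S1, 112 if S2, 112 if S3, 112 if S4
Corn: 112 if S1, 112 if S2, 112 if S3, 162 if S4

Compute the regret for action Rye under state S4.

Best payoff under S4 is 212.
Regret = 212 − 112 = 100.

100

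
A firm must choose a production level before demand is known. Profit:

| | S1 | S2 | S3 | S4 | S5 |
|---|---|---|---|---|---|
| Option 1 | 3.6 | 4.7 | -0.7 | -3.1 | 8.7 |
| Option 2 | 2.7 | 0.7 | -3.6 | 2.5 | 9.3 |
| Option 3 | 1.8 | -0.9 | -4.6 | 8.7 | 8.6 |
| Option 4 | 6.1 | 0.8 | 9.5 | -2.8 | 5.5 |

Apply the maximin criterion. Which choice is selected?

Row minima: Option 1=-3.1, Option 2=-3.6, Option 3=-4.6, Option 4=-2.8
Best worst-case = -2.8 → Option 4.

Option 4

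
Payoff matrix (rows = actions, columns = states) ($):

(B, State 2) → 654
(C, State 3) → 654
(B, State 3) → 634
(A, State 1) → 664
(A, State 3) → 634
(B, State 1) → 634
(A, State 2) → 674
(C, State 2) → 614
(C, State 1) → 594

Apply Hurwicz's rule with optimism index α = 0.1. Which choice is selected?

A: 0.1·674 + 0.9·634 = 638
B: 0.1·654 + 0.9·634 = 636
C: 0.1·654 + 0.9·594 = 600
Highest Hurwicz score = 638 → A.

A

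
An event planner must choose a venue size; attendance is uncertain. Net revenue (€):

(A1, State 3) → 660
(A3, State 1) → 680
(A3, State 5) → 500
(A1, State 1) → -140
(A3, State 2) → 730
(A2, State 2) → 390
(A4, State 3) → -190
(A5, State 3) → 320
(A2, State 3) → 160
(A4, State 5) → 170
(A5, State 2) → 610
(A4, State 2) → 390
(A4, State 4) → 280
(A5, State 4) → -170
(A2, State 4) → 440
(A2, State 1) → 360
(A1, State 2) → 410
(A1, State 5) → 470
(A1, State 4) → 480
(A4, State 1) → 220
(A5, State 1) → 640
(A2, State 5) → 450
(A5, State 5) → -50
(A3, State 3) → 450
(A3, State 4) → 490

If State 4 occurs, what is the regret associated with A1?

Best payoff under State 4 is 490.
Regret = 490 − 480 = 10.

10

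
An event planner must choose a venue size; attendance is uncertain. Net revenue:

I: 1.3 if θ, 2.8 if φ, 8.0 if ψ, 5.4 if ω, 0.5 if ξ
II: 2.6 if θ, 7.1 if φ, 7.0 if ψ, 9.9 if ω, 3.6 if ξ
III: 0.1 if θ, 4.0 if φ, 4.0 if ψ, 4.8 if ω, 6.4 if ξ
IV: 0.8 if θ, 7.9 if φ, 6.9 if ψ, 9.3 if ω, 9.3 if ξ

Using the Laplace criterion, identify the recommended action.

Row averages: I=3.6, II=6.04, III=3.86, IV=6.84
Highest average = 6.84 → IV.

IV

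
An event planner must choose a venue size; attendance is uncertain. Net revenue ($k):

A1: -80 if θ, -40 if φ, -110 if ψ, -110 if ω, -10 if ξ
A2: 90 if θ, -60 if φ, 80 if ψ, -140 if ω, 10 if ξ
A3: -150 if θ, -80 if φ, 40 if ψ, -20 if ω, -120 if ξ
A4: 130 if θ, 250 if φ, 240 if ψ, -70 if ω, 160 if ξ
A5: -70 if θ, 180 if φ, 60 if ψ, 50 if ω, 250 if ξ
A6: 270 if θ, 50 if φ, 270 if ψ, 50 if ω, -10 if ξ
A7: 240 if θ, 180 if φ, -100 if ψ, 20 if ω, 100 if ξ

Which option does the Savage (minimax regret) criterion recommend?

Column bests: θ=270, φ=250, ψ=270, ω=50, ξ=250.
A1 regrets: 350, 290, 380, 160, 260 → max 380
A2 regrets: 180, 310, 190, 190, 240 → max 310
A3 regrets: 420, 330, 230, 70, 370 → max 420
A4 regrets: 140, 0, 30, 120, 90 → max 140
A5 regrets: 340, 70, 210, 0, 0 → max 340
A6 regrets: 0, 200, 0, 0, 260 → max 260
A7 regrets: 30, 70, 370, 30, 150 → max 370
Smallest max regret = 140 → A4.

A4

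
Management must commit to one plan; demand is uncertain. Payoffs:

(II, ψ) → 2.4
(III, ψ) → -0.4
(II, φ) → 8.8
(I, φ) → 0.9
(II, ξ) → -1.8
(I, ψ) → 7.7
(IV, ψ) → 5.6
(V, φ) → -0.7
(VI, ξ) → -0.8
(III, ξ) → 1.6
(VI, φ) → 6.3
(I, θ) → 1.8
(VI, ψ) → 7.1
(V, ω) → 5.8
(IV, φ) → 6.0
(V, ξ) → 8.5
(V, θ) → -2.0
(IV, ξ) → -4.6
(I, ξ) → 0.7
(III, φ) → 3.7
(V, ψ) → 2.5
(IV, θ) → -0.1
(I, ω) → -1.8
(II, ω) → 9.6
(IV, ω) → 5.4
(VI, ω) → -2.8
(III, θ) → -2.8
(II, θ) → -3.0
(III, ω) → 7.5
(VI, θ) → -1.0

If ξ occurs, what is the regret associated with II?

10.3

Best payoff under ξ is 8.5.
Regret = 8.5 − (-1.8) = 10.3.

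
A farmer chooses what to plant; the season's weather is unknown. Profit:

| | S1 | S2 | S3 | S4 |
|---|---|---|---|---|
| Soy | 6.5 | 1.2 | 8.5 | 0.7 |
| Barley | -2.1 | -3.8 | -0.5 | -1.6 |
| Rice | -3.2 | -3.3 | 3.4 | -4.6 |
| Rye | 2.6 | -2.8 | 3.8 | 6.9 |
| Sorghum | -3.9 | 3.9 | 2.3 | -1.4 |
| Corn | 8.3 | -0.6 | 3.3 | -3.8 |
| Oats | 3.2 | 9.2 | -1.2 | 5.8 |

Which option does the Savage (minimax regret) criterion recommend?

Column bests: S1=8.3, S2=9.2, S3=8.5, S4=6.9.
Soy regrets: 1.8, 8.0, 0.0, 6.2 → max 8.0
Barley regrets: 10.4, 13.0, 9.0, 8.5 → max 13.0
Rice regrets: 11.5, 12.5, 5.1, 11.5 → max 12.5
Rye regrets: 5.7, 12.0, 4.7, 0.0 → max 12.0
Sorghum regrets: 12.2, 5.3, 6.2, 8.3 → max 12.2
Corn regrets: 0.0, 9.8, 5.2, 10.7 → max 10.7
Oats regrets: 5.1, 0.0, 9.7, 1.1 → max 9.7
Smallest max regret = 8.0 → Soy.

Soy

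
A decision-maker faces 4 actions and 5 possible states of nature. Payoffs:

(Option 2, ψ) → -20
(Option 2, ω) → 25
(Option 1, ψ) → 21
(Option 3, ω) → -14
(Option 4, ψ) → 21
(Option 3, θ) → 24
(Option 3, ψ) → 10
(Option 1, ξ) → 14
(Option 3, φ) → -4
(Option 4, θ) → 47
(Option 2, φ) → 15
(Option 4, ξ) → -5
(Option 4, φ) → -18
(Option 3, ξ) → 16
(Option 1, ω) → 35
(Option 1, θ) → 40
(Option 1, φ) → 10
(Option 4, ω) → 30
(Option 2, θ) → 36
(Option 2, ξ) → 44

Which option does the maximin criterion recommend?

Row minima: Option 1=10, Option 2=-20, Option 3=-14, Option 4=-18
Best worst-case = 10 → Option 1.

Option 1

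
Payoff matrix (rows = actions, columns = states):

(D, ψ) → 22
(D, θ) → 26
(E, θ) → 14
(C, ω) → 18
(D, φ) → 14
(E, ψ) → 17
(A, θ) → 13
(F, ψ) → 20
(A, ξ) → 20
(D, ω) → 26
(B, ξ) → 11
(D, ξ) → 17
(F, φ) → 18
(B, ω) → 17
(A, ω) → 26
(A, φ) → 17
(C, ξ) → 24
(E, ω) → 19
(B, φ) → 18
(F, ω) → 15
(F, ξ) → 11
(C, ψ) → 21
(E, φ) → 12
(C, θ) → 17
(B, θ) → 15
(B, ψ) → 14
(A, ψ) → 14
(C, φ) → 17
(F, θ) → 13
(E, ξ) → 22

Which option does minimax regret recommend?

D

Column bests: θ=26, φ=18, ψ=22, ω=26, ξ=24.
A regrets: 13, 1, 8, 0, 4 → max 13
B regrets: 11, 0, 8, 9, 13 → max 13
C regrets: 9, 1, 1, 8, 0 → max 9
D regrets: 0, 4, 0, 0, 7 → max 7
E regrets: 12, 6, 5, 7, 2 → max 12
F regrets: 13, 0, 2, 11, 13 → max 13
Smallest max regret = 7 → D.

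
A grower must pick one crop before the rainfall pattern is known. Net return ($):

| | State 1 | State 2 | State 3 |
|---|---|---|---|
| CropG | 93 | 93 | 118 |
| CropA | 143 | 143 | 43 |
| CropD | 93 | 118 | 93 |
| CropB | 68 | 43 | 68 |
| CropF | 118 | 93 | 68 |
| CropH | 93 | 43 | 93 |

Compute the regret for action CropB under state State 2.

100

Best payoff under State 2 is 143.
Regret = 143 − 43 = 100.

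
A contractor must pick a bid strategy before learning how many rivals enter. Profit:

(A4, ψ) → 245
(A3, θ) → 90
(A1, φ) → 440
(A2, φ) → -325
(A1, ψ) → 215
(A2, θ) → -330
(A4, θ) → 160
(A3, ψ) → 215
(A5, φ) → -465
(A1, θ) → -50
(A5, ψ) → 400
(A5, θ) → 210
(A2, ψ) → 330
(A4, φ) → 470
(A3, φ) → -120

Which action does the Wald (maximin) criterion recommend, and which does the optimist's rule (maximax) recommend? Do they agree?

maximin → A4; maximax → A4 (agree)

Row minima: A1=-50, A2=-330, A3=-120, A4=160, A5=-465
Best worst-case = 160 → A4.
Row maxima: A1=440, A2=330, A3=215, A4=470, A5=400
Best best-case = 470 → A4.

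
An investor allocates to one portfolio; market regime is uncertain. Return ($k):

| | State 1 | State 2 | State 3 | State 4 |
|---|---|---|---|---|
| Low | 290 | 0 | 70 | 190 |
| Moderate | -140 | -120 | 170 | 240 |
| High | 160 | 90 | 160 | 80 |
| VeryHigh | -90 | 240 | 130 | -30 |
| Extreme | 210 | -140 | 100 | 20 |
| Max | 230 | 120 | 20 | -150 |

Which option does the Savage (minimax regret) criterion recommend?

Column bests: State 1=290, State 2=240, State 3=170, State 4=240.
Low regrets: 0, 240, 100, 50 → max 240
Moderate regrets: 430, 360, 0, 0 → max 430
High regrets: 130, 150, 10, 160 → max 160
VeryHigh regrets: 380, 0, 40, 270 → max 380
Extreme regrets: 80, 380, 70, 220 → max 380
Max regrets: 60, 120, 150, 390 → max 390
Smallest max regret = 160 → High.

High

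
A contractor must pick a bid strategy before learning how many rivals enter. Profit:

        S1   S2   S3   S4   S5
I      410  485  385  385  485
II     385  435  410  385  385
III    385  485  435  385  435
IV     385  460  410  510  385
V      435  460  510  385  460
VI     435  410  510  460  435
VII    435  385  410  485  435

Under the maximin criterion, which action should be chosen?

Row minima: I=385, II=385, III=385, IV=385, V=385, VI=410, VII=385
Best worst-case = 410 → VI.

VI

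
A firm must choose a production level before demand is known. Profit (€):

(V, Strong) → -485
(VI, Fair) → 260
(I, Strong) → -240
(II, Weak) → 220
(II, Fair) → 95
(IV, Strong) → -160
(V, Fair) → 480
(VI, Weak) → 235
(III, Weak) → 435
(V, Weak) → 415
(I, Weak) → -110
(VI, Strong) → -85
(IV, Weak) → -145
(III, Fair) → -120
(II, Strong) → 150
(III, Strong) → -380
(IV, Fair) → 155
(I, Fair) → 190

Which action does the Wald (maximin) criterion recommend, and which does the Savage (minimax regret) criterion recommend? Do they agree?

Row minima: I=-240, II=95, III=-380, IV=-160, V=-485, VI=-85
Best worst-case = 95 → II.
Column bests: Weak=435, Fair=480, Strong=150.
I regrets: 545, 290, 390 → max 545
II regrets: 215, 385, 0 → max 385
III regrets: 0, 600, 530 → max 600
IV regrets: 580, 325, 310 → max 580
V regrets: 20, 0, 635 → max 635
VI regrets: 200, 220, 235 → max 235
Smallest max regret = 235 → VI.

maximin → II; minimax regret → VI (disagree)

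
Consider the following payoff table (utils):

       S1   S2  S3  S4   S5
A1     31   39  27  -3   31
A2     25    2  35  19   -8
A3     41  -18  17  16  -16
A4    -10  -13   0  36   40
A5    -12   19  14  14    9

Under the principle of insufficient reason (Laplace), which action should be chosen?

Row averages: A1=25, A2=14.6, A3=8, A4=10.6, A5=8.8
Highest average = 25 → A1.

A1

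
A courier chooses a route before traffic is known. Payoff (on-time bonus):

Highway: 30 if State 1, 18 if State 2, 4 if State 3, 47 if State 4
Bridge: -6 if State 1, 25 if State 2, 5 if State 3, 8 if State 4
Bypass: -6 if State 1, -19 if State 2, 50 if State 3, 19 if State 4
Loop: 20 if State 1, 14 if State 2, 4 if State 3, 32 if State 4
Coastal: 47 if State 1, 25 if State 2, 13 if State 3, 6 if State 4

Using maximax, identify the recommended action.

Bypass

Row maxima: Highway=47, Bridge=25, Bypass=50, Loop=32, Coastal=47
Best best-case = 50 → Bypass.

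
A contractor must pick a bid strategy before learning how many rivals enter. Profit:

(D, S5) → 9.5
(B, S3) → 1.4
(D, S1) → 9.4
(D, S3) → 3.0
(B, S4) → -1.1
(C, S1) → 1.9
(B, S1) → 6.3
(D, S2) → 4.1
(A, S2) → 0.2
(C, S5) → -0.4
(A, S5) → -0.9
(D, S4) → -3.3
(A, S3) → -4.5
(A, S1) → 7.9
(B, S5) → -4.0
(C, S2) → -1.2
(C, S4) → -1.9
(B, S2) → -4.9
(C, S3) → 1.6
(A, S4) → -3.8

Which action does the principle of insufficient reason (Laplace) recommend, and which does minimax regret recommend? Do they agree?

laplace → D; minimax regret → D (agree)

Row averages: A=-0.22, B=-0.46, C=0, D=4.54
Highest average = 4.54 → D.
Column bests: S1=9.4, S2=4.1, S3=3.0, S4=-1.1, S5=9.5.
A regrets: 1.5, 3.9, 7.5, 2.7, 10.4 → max 10.4
B regrets: 3.1, 9.0, 1.6, 0.0, 13.5 → max 13.5
C regrets: 7.5, 5.3, 1.4, 0.8, 9.9 → max 9.9
D regrets: 0.0, 0.0, 0.0, 2.2, 0.0 → max 2.2
Smallest max regret = 2.2 → D.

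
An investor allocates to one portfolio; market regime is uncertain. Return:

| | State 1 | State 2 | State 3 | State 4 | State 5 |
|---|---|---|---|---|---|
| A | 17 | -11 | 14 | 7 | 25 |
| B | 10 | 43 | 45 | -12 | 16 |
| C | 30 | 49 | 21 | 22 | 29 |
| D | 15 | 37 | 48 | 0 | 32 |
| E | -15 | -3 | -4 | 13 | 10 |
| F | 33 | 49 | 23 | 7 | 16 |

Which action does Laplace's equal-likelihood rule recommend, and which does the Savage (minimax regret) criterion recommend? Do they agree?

Row averages: A=10.4, B=20.4, C=30.2, D=26.4, E=0.2, F=25.6
Highest average = 30.2 → C.
Column bests: State 1=33, State 2=49, State 3=48, State 4=22, State 5=32.
A regrets: 16, 60, 34, 15, 7 → max 60
B regrets: 23, 6, 3, 34, 16 → max 34
C regrets: 3, 0, 27, 0, 3 → max 27
D regrets: 18, 12, 0, 22, 0 → max 22
E regrets: 48, 52, 52, 9, 22 → max 52
F regrets: 0, 0, 25, 15, 16 → max 25
Smallest max regret = 22 → D.

laplace → C; minimax regret → D (disagree)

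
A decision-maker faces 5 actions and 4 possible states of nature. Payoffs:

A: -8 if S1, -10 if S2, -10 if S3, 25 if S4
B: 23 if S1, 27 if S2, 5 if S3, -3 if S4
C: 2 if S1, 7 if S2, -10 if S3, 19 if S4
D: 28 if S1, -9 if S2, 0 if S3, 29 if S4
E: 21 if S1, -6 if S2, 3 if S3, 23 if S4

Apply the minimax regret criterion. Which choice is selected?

C

Column bests: S1=28, S2=27, S3=5, S4=29.
A regrets: 36, 37, 15, 4 → max 37
B regrets: 5, 0, 0, 32 → max 32
C regrets: 26, 20, 15, 10 → max 26
D regrets: 0, 36, 5, 0 → max 36
E regrets: 7, 33, 2, 6 → max 33
Smallest max regret = 26 → C.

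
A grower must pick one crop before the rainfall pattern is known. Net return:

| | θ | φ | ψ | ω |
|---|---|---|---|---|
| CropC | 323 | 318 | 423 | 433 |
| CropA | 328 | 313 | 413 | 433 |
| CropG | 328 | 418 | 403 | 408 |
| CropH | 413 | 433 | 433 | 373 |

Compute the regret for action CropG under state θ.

Best payoff under θ is 413.
Regret = 413 − 328 = 85.

85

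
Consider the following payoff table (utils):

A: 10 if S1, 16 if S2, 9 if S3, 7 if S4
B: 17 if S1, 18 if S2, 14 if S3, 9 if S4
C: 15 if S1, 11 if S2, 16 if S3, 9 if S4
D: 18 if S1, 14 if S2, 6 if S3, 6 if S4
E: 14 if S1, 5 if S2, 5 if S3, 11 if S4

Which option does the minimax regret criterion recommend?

B

Column bests: S1=18, S2=18, S3=16, S4=11.
A regrets: 8, 2, 7, 4 → max 8
B regrets: 1, 0, 2, 2 → max 2
C regrets: 3, 7, 0, 2 → max 7
D regrets: 0, 4, 10, 5 → max 10
E regrets: 4, 13, 11, 0 → max 13
Smallest max regret = 2 → B.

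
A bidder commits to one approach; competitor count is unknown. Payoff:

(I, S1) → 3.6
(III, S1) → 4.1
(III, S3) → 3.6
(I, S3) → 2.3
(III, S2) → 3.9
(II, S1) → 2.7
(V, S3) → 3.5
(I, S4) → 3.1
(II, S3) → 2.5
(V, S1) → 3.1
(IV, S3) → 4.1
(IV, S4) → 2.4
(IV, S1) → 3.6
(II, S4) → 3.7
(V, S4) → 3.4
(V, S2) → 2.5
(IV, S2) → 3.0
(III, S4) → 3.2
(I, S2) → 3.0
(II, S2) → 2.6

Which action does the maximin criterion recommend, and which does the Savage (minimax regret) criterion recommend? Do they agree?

Row minima: I=2.3, II=2.5, III=3.2, IV=2.4, V=2.5
Best worst-case = 3.2 → III.
Column bests: S1=4.1, S2=3.9, S3=4.1, S4=3.7.
I regrets: 0.5, 0.9, 1.8, 0.6 → max 1.8
II regrets: 1.4, 1.3, 1.6, 0.0 → max 1.6
III regrets: 0.0, 0.0, 0.5, 0.5 → max 0.5
IV regrets: 0.5, 0.9, 0.0, 1.3 → max 1.3
V regrets: 1.0, 1.4, 0.6, 0.3 → max 1.4
Smallest max regret = 0.5 → III.

maximin → III; minimax regret → III (agree)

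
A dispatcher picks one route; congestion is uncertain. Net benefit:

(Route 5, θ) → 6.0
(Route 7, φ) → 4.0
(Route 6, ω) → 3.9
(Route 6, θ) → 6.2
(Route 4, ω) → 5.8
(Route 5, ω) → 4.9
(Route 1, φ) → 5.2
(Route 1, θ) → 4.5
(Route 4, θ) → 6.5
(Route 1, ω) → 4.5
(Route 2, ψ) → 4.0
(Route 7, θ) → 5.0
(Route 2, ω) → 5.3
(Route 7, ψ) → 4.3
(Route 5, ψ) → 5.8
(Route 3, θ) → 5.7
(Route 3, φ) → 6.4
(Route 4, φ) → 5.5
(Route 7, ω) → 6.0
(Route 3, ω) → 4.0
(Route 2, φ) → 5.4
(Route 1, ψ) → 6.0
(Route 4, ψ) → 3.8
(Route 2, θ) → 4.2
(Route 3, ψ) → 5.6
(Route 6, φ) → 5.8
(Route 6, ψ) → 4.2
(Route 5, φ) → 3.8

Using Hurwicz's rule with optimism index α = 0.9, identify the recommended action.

Route 4

Route 1: 0.9·6.0 + 0.1·4.5 = 5.85
Route 2: 0.9·5.4 + 0.1·4.0 = 5.26
Route 3: 0.9·6.4 + 0.1·4.0 = 6.16
Route 4: 0.9·6.5 + 0.1·3.8 = 6.23
Route 5: 0.9·6.0 + 0.1·3.8 = 5.78
Route 6: 0.9·6.2 + 0.1·3.9 = 5.97
Route 7: 0.9·6.0 + 0.1·4.0 = 5.8
Highest Hurwicz score = 6.23 → Route 4.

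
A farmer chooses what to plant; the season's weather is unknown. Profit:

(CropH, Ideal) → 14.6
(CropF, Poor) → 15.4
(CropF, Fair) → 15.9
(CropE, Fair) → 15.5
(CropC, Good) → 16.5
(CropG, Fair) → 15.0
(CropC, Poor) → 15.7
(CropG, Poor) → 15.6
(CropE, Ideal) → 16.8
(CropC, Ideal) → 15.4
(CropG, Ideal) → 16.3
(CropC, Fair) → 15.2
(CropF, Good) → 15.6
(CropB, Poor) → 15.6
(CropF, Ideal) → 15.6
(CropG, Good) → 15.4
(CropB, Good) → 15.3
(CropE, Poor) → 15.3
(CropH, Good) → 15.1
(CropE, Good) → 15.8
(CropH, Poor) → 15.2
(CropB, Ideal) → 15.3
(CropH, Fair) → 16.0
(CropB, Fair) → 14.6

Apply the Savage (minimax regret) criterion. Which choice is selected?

CropE

Column bests: Poor=15.7, Fair=16.0, Good=16.5, Ideal=16.8.
CropH regrets: 0.5, 0.0, 1.4, 2.2 → max 2.2
CropE regrets: 0.4, 0.5, 0.7, 0.0 → max 0.7
CropG regrets: 0.1, 1.0, 1.1, 0.5 → max 1.1
CropB regrets: 0.1, 1.4, 1.2, 1.5 → max 1.5
CropF regrets: 0.3, 0.1, 0.9, 1.2 → max 1.2
CropC regrets: 0.0, 0.8, 0.0, 1.4 → max 1.4
Smallest max regret = 0.7 → CropE.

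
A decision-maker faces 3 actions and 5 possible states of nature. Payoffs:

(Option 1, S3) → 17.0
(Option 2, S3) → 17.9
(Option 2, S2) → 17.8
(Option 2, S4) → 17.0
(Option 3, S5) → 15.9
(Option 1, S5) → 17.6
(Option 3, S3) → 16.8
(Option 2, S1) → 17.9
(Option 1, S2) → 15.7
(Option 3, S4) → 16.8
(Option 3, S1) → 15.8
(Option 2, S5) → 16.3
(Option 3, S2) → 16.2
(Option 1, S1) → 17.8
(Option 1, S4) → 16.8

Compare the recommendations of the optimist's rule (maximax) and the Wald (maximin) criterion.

Row maxima: Option 1=17.8, Option 2=17.9, Option 3=16.8
Best best-case = 17.9 → Option 2.
Row minima: Option 1=15.7, Option 2=16.3, Option 3=15.8
Best worst-case = 16.3 → Option 2.

maximax → Option 2; maximin → Option 2 (agree)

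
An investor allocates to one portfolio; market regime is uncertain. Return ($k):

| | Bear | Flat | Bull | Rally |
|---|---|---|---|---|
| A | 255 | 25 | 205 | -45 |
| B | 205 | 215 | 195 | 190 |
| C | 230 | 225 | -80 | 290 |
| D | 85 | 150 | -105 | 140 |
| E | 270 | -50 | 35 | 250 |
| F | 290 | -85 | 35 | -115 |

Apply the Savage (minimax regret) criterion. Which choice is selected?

Column bests: Bear=290, Flat=225, Bull=205, Rally=290.
A regrets: 35, 200, 0, 335 → max 335
B regrets: 85, 10, 10, 100 → max 100
C regrets: 60, 0, 285, 0 → max 285
D regrets: 205, 75, 310, 150 → max 310
E regrets: 20, 275, 170, 40 → max 275
F regrets: 0, 310, 170, 405 → max 405
Smallest max regret = 100 → B.

B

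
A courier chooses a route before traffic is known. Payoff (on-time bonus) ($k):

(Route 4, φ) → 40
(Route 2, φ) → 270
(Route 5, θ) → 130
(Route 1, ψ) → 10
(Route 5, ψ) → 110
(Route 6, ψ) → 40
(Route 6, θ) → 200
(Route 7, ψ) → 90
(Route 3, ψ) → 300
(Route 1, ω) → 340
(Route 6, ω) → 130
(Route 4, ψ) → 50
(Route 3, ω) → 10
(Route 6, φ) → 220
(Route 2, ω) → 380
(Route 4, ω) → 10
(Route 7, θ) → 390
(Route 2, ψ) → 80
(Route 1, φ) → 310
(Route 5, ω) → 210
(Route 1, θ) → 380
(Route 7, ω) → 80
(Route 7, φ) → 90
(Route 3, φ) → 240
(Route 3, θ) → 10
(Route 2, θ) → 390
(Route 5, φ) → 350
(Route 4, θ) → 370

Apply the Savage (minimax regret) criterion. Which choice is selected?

Route 2

Column bests: θ=390, φ=350, ψ=300, ω=380.
Route 1 regrets: 10, 40, 290, 40 → max 290
Route 2 regrets: 0, 80, 220, 0 → max 220
Route 3 regrets: 380, 110, 0, 370 → max 380
Route 4 regrets: 20, 310, 250, 370 → max 370
Route 5 regrets: 260, 0, 190, 170 → max 260
Route 6 regrets: 190, 130, 260, 250 → max 260
Route 7 regrets: 0, 260, 210, 300 → max 300
Smallest max regret = 220 → Route 2.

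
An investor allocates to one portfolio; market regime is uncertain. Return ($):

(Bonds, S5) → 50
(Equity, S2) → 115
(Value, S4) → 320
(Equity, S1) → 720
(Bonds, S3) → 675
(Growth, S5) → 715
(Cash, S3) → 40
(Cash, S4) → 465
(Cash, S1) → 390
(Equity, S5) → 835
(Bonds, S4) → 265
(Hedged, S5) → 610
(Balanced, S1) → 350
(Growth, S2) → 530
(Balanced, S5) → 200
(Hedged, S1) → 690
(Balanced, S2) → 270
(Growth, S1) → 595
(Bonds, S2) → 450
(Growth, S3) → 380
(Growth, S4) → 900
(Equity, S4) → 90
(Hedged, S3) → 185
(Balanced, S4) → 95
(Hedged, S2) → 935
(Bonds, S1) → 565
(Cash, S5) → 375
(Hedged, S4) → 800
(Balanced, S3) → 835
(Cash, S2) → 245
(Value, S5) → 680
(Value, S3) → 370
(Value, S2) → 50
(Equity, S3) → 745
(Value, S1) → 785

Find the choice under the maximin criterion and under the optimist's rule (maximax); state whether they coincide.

maximin → Growth; maximax → Hedged (disagree)

Row minima: Bonds=50, Value=50, Cash=40, Growth=380, Balanced=95, Hedged=185, Equity=90
Best worst-case = 380 → Growth.
Row maxima: Bonds=675, Value=785, Cash=465, Growth=900, Balanced=835, Hedged=935, Equity=835
Best best-case = 935 → Hedged.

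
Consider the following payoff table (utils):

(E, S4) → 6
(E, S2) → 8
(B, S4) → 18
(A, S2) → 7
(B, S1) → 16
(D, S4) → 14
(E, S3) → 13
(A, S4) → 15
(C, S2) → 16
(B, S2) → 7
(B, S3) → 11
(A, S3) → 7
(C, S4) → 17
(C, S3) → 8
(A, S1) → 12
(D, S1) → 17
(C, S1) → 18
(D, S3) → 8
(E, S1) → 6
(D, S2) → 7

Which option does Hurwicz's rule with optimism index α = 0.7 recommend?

C

A: 0.7·15 + 0.3·7 = 12.6
B: 0.7·18 + 0.3·7 = 14.7
C: 0.7·18 + 0.3·8 = 15
D: 0.7·17 + 0.3·7 = 14
E: 0.7·13 + 0.3·6 = 10.9
Highest Hurwicz score = 15 → C.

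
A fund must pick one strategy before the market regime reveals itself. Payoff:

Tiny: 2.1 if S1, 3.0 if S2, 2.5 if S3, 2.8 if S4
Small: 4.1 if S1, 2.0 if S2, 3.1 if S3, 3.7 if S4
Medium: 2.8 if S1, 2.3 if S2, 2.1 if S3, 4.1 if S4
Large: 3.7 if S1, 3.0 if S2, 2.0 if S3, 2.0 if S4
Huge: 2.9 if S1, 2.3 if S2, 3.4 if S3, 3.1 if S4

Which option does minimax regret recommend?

Small

Column bests: S1=4.1, S2=3.0, S3=3.4, S4=4.1.
Tiny regrets: 2.0, 0.0, 0.9, 1.3 → max 2.0
Small regrets: 0.0, 1.0, 0.3, 0.4 → max 1.0
Medium regrets: 1.3, 0.7, 1.3, 0.0 → max 1.3
Large regrets: 0.4, 0.0, 1.4, 2.1 → max 2.1
Huge regrets: 1.2, 0.7, 0.0, 1.0 → max 1.2
Smallest max regret = 1.0 → Small.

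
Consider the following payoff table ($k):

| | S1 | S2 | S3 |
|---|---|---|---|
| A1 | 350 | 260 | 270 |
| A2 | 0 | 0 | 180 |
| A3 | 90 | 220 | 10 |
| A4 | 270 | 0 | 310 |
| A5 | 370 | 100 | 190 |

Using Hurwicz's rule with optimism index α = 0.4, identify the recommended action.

A1

A1: 0.4·350 + 0.6·260 = 296
A2: 0.4·180 + 0.6·0 = 72
A3: 0.4·220 + 0.6·10 = 94
A4: 0.4·310 + 0.6·0 = 124
A5: 0.4·370 + 0.6·100 = 208
Highest Hurwicz score = 296 → A1.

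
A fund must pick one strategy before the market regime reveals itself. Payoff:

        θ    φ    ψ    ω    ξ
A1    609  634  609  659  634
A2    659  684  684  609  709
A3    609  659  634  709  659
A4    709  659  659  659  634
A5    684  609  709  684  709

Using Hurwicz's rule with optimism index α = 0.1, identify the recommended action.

A1: 0.1·659 + 0.9·609 = 614
A2: 0.1·709 + 0.9·609 = 619
A3: 0.1·709 + 0.9·609 = 619
A4: 0.1·709 + 0.9·634 = 641.5
A5: 0.1·709 + 0.9·609 = 619
Highest Hurwicz score = 641.5 → A4.

A4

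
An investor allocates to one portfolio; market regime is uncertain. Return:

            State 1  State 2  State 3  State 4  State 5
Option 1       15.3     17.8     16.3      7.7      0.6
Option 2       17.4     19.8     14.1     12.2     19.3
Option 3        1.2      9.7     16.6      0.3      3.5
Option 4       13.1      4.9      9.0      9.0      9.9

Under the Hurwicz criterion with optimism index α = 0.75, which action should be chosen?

Option 2

Option 1: 0.75·17.8 + 0.25·0.6 = 13.5
Option 2: 0.75·19.8 + 0.25·12.2 = 17.9
Option 3: 0.75·16.6 + 0.25·0.3 = 12.525
Option 4: 0.75·13.1 + 0.25·4.9 = 11.05
Highest Hurwicz score = 17.9 → Option 2.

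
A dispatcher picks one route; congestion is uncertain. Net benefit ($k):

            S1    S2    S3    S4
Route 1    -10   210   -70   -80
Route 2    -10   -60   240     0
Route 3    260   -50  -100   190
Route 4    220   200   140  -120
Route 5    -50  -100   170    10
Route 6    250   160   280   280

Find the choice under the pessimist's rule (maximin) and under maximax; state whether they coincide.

Row minima: Route 1=-80, Route 2=-60, Route 3=-100, Route 4=-120, Route 5=-100, Route 6=160
Best worst-case = 160 → Route 6.
Row maxima: Route 1=210, Route 2=240, Route 3=260, Route 4=220, Route 5=170, Route 6=280
Best best-case = 280 → Route 6.

maximin → Route 6; maximax → Route 6 (agree)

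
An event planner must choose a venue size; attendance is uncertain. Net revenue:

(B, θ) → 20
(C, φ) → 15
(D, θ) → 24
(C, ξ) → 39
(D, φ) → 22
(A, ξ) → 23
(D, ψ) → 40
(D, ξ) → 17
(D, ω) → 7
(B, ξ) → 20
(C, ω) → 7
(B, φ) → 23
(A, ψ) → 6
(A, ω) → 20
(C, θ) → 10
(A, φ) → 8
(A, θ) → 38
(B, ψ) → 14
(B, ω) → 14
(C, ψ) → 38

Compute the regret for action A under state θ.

0

Best payoff under θ is 38.
Regret = 38 − 38 = 0.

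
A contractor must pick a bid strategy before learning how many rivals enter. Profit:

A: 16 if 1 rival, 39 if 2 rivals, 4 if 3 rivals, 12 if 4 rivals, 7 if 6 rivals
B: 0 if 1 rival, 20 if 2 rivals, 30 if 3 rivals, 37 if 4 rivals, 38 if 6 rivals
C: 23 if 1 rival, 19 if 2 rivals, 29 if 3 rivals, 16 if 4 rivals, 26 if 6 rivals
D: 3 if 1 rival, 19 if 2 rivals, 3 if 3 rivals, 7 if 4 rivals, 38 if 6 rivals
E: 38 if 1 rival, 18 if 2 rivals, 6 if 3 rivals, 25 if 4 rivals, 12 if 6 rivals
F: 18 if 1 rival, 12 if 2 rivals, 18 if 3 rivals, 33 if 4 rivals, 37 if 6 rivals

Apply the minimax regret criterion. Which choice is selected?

C

Column bests: 1 rival=38, 2 rivals=39, 3 rivals=30, 4 rivals=37, 6 rivals=38.
A regrets: 22, 0, 26, 25, 31 → max 31
B regrets: 38, 19, 0, 0, 0 → max 38
C regrets: 15, 20, 1, 21, 12 → max 21
D regrets: 35, 20, 27, 30, 0 → max 35
E regrets: 0, 21, 24, 12, 26 → max 26
F regrets: 20, 27, 12, 4, 1 → max 27
Smallest max regret = 21 → C.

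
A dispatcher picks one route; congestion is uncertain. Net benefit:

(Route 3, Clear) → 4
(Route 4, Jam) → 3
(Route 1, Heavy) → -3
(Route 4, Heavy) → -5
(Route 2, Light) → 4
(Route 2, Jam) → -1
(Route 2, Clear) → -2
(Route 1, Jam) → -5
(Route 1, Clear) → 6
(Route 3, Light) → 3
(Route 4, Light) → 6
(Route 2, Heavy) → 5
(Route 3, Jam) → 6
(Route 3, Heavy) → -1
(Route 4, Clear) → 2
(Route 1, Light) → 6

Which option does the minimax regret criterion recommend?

Route 3

Column bests: Clear=6, Light=6, Heavy=5, Jam=6.
Route 1 regrets: 0, 0, 8, 11 → max 11
Route 2 regrets: 8, 2, 0, 7 → max 8
Route 3 regrets: 2, 3, 6, 0 → max 6
Route 4 regrets: 4, 0, 10, 3 → max 10
Smallest max regret = 6 → Route 3.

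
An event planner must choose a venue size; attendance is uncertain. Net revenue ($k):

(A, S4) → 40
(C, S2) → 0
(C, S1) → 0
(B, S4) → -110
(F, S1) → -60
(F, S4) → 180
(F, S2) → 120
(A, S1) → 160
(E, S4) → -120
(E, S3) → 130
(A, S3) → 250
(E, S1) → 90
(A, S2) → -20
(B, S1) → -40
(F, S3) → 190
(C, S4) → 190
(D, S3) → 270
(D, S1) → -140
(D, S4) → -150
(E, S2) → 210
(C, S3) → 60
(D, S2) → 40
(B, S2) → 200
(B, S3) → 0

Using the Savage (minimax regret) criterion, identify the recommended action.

Column bests: S1=160, S2=210, S3=270, S4=190.
A regrets: 0, 230, 20, 150 → max 230
B regrets: 200, 10, 270, 300 → max 300
C regrets: 160, 210, 210, 0 → max 210
D regrets: 300, 170, 0, 340 → max 340
E regrets: 70, 0, 140, 310 → max 310
F regrets: 220, 90, 80, 10 → max 220
Smallest max regret = 210 → C.

C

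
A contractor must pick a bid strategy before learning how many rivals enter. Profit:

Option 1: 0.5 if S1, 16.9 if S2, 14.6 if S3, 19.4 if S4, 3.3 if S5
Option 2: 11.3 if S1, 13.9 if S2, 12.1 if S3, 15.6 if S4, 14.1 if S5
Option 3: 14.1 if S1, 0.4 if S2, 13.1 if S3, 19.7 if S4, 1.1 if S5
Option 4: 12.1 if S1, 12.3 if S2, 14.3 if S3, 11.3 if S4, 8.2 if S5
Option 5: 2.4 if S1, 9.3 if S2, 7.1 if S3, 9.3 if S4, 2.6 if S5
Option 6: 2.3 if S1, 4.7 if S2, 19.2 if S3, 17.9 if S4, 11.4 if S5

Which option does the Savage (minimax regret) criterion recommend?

Option 2

Column bests: S1=14.1, S2=16.9, S3=19.2, S4=19.7, S5=14.1.
Option 1 regrets: 13.6, 0.0, 4.6, 0.3, 10.8 → max 13.6
Option 2 regrets: 2.8, 3.0, 7.1, 4.1, 0.0 → max 7.1
Option 3 regrets: 0.0, 16.5, 6.1, 0.0, 13.0 → max 16.5
Option 4 regrets: 2.0, 4.6, 4.9, 8.4, 5.9 → max 8.4
Option 5 regrets: 11.7, 7.6, 12.1, 10.4, 11.5 → max 12.1
Option 6 regrets: 11.8, 12.2, 0.0, 1.8, 2.7 → max 12.2
Smallest max regret = 7.1 → Option 2.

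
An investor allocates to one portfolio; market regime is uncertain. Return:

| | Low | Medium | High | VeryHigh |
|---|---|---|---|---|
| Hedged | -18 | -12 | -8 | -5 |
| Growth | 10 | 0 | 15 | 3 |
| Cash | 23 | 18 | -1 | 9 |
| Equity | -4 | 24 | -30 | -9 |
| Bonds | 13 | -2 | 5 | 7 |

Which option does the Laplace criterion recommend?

Row averages: Hedged=-10.75, Growth=7, Cash=12.25, Equity=-4.75, Bonds=5.75
Highest average = 12.25 → Cash.

Cash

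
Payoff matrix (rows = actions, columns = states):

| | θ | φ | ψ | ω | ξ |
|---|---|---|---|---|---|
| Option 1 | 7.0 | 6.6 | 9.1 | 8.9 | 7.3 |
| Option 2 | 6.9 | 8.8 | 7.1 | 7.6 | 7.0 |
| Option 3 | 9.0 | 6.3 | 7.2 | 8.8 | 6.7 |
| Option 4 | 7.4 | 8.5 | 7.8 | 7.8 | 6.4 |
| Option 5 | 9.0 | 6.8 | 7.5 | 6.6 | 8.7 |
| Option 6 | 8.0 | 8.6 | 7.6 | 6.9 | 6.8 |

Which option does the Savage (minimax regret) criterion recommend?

Column bests: θ=9.0, φ=8.8, ψ=9.1, ω=8.9, ξ=8.7.
Option 1 regrets: 2.0, 2.2, 0.0, 0.0, 1.4 → max 2.2
Option 2 regrets: 2.1, 0.0, 2.0, 1.3, 1.7 → max 2.1
Option 3 regrets: 0.0, 2.5, 1.9, 0.1, 2.0 → max 2.5
Option 4 regrets: 1.6, 0.3, 1.3, 1.1, 2.3 → max 2.3
Option 5 regrets: 0.0, 2.0, 1.6, 2.3, 0.0 → max 2.3
Option 6 regrets: 1.0, 0.2, 1.5, 2.0, 1.9 → max 2.0
Smallest max regret = 2.0 → Option 6.

Option 6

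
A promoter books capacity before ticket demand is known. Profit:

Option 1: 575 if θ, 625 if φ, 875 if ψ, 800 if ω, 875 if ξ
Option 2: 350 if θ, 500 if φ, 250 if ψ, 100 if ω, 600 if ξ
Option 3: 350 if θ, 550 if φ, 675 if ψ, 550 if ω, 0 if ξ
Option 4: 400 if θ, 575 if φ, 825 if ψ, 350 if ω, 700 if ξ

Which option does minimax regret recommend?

Option 1

Column bests: θ=575, φ=625, ψ=875, ω=800, ξ=875.
Option 1 regrets: 0, 0, 0, 0, 0 → max 0
Option 2 regrets: 225, 125, 625, 700, 275 → max 700
Option 3 regrets: 225, 75, 200, 250, 875 → max 875
Option 4 regrets: 175, 50, 50, 450, 175 → max 450
Smallest max regret = 0 → Option 1.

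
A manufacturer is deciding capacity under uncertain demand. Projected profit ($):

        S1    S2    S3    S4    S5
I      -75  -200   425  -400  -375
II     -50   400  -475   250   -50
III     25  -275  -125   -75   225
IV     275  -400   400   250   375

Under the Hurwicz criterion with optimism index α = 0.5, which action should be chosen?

I

I: 0.5·425 + 0.5·(-400) = 12.5
II: 0.5·400 + 0.5·(-475) = -37.5
III: 0.5·225 + 0.5·(-275) = -25
IV: 0.5·400 + 0.5·(-400) = 0
Highest Hurwicz score = 12.5 → I.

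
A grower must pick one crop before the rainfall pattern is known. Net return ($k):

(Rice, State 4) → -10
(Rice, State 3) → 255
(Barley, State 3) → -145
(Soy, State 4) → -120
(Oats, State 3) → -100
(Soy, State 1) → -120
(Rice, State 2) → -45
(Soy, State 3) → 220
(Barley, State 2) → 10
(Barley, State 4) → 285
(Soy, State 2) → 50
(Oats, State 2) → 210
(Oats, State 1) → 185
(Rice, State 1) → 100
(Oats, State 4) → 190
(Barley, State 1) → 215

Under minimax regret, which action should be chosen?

Column bests: State 1=215, State 2=210, State 3=255, State 4=285.
Oats regrets: 30, 0, 355, 95 → max 355
Rice regrets: 115, 255, 0, 295 → max 295
Barley regrets: 0, 200, 400, 0 → max 400
Soy regrets: 335, 160, 35, 405 → max 405
Smallest max regret = 295 → Rice.

Rice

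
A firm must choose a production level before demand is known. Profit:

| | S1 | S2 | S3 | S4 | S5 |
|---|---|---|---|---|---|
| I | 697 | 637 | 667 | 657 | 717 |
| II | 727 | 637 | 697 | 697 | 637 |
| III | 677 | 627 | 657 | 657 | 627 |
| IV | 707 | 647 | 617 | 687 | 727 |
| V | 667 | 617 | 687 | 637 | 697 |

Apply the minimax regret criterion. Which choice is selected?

Column bests: S1=727, S2=647, S3=697, S4=697, S5=727.
I regrets: 30, 10, 30, 40, 10 → max 40
II regrets: 0, 10, 0, 0, 90 → max 90
III regrets: 50, 20, 40, 40, 100 → max 100
IV regrets: 20, 0, 80, 10, 0 → max 80
V regrets: 60, 30, 10, 60, 30 → max 60
Smallest max regret = 40 → I.

I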